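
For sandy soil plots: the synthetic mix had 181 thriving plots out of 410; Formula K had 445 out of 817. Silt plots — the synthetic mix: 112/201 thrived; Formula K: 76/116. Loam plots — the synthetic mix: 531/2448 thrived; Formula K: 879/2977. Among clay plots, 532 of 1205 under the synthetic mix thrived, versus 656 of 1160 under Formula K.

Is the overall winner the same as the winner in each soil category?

Yes

Sandy soil: the synthetic mix 181/410 = 44.1%, Formula K 445/817 = 54.5% → Formula K
Silt: the synthetic mix 112/201 = 55.7%, Formula K 76/116 = 65.5% → Formula K
Loam: the synthetic mix 531/2448 = 21.7%, Formula K 879/2977 = 29.5% → Formula K
Clay: the synthetic mix 532/1205 = 44.1%, Formula K 656/1160 = 56.6% → Formula K
Overall: the synthetic mix 1356/4264 = 31.8%, Formula K 2056/5070 = 40.6% → Formula K
Formula K wins overall and in every soil group — no reversal.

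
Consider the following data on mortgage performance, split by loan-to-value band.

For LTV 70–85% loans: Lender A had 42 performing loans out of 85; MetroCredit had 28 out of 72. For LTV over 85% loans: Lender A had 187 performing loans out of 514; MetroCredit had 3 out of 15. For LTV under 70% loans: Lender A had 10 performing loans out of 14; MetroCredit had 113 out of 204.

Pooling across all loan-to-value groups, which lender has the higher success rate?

MetroCredit

LTV 70–85%: Lender A 42/85 = 49.4%, MetroCredit 28/72 = 38.9% → Lender A
LTV over 85%: Lender A 187/514 = 36.4%, MetroCredit 3/15 = 20.0% → Lender A
LTV under 70%: Lender A 10/14 = 71.4%, MetroCredit 113/204 = 55.4% → Lender A
Overall: Lender A 239/613 = 39.0%, MetroCredit 144/291 = 49.5% → MetroCredit
(Lender A wins every loan-to-value group but MetroCredit wins overall — Lender A's loans skew toward the low-rate LTV over 85% group.)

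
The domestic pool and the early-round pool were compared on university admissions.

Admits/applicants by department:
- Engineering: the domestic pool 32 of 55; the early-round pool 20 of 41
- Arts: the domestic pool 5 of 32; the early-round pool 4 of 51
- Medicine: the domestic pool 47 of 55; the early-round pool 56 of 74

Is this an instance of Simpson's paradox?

No

Engineering: the domestic pool 32/55 = 58.2%, the early-round pool 20/41 = 48.8% → the domestic pool
Arts: the domestic pool 5/32 = 15.6%, the early-round pool 4/51 = 7.8% → the domestic pool
Medicine: the domestic pool 47/55 = 85.5%, the early-round pool 56/74 = 75.7% → the domestic pool
Overall: the domestic pool 84/142 = 59.2%, the early-round pool 80/166 = 48.2% → the domestic pool
The domestic pool wins overall and in every department group — no reversal.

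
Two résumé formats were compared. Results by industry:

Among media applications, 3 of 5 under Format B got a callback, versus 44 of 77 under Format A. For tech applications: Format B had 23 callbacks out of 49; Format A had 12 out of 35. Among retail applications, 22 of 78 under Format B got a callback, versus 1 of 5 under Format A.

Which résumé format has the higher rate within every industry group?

Format B

Media: Format B 3/5 = 60.0%, Format A 44/77 = 57.1% → Format B
Tech: Format B 23/49 = 46.9%, Format A 12/35 = 34.3% → Format B
Retail: Format B 22/78 = 28.2%, Format A 1/5 = 20.0% → Format B
Format B has the higher rate in all 3 groups.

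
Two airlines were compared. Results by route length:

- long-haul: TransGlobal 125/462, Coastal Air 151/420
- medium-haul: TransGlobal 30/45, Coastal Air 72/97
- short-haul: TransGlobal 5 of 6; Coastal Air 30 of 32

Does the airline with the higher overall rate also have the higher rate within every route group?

Long-haul: TransGlobal 125/462 = 27.1%, Coastal Air 151/420 = 36.0% → Coastal Air
Medium-haul: TransGlobal 30/45 = 66.7%, Coastal Air 72/97 = 74.2% → Coastal Air
Short-haul: TransGlobal 5/6 = 83.3%, Coastal Air 30/32 = 93.8% → Coastal Air
Overall: TransGlobal 160/513 = 31.2%, Coastal Air 253/549 = 46.1% → Coastal Air
Coastal Air wins overall and in every route group — no reversal.

Yes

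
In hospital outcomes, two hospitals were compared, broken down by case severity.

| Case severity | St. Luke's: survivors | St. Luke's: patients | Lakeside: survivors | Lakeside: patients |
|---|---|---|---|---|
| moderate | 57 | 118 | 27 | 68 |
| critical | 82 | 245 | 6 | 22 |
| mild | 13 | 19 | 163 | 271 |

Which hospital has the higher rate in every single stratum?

Moderate: St. Luke's 57/118 = 48.3%, Lakeside 27/68 = 39.7% → St. Luke's
Critical: St. Luke's 82/245 = 33.5%, Lakeside 6/22 = 27.3% → St. Luke's
Mild: St. Luke's 13/19 = 68.4%, Lakeside 163/271 = 60.1% → St. Luke's
St. Luke's has the higher rate in all 3 groups.

St. Luke's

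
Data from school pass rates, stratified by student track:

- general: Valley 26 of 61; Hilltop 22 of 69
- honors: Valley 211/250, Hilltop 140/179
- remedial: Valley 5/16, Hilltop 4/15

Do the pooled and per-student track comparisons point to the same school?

General: Valley 26/61 = 42.6%, Hilltop 22/69 = 31.9% → Valley
Honors: Valley 211/250 = 84.4%, Hilltop 140/179 = 78.2% → Valley
Remedial: Valley 5/16 = 31.2%, Hilltop 4/15 = 26.7% → Valley
Overall: Valley 242/327 = 74.0%, Hilltop 166/263 = 63.1% → Valley
Valley wins overall and in every student group — no reversal.

Yes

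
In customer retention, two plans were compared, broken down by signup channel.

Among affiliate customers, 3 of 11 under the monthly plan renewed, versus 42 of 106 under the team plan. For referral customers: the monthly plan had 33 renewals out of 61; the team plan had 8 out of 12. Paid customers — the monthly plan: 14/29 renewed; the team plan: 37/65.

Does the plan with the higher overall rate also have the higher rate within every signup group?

No

Affiliate: the monthly plan 3/11 = 27.3%, the team plan 42/106 = 39.6% → the team plan
Referral: the monthly plan 33/61 = 54.1%, the team plan 8/12 = 66.7% → the team plan
Paid: the monthly plan 14/29 = 48.3%, the team plan 37/65 = 56.9% → the team plan
Overall: the monthly plan 50/101 = 49.5%, the team plan 87/183 = 47.5% → the monthly plan
The team plan wins each signup group but the monthly plan wins overall — the comparison reverses. The team plan's customers skew toward affiliate, which has a lower base rate.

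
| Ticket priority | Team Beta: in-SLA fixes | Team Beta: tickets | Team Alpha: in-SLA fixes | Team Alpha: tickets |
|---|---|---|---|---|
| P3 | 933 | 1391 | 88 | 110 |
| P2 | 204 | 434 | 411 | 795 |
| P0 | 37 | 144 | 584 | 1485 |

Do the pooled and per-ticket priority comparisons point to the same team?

P3: Team Beta 933/1391 = 67.1%, Team Alpha 88/110 = 80.0% → Team Alpha
P2: Team Beta 204/434 = 47.0%, Team Alpha 411/795 = 51.7% → Team Alpha
P0: Team Beta 37/144 = 25.7%, Team Alpha 584/1485 = 39.3% → Team Alpha
Overall: Team Beta 1174/1969 = 59.6%, Team Alpha 1083/2390 = 45.3% → Team Beta
Team Alpha wins each ticket group but Team Beta wins overall — the comparison reverses. Team Alpha's tickets skew toward P0, which has a lower base rate.

No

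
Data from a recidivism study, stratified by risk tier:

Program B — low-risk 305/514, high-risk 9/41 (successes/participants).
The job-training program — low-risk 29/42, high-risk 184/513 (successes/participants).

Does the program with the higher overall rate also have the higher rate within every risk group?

Low-risk: Program B 305/514 = 59.3%, the job-training program 29/42 = 69.0% → the job-training program
High-risk: Program B 9/41 = 22.0%, the job-training program 184/513 = 35.9% → the job-training program
Overall: Program B 314/555 = 56.6%, the job-training program 213/555 = 38.4% → Program B
The job-training program wins each risk group but Program B wins overall — the comparison reverses. The job-training program's participants skew toward high-risk, which has a lower base rate.

No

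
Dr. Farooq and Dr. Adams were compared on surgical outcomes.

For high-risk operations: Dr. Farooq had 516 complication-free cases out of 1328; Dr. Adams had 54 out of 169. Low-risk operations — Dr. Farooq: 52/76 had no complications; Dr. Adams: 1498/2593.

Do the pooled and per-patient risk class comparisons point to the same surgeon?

No

High-risk: Dr. Farooq 516/1328 = 38.9%, Dr. Adams 54/169 = 32.0% → Dr. Farooq
Low-risk: Dr. Farooq 52/76 = 68.4%, Dr. Adams 1498/2593 = 57.8% → Dr. Farooq
Overall: Dr. Farooq 568/1404 = 40.5%, Dr. Adams 1552/2762 = 56.2% → Dr. Adams
Dr. Farooq wins each patient risk group but Dr. Adams wins overall — the comparison reverses. Dr. Farooq's operations skew toward high-risk, which has a lower base rate.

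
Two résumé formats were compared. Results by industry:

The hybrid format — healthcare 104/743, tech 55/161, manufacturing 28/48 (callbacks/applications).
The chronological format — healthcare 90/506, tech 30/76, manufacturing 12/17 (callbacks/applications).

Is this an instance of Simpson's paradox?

Healthcare: the hybrid format 104/743 = 14.0%, the chronological format 90/506 = 17.8% → the chronological format
Tech: the hybrid format 55/161 = 34.2%, the chronological format 30/76 = 39.5% → the chronological format
Manufacturing: the hybrid format 28/48 = 58.3%, the chronological format 12/17 = 70.6% → the chronological format
Overall: the hybrid format 187/952 = 19.6%, the chronological format 132/599 = 22.0% → the chronological format
The chronological format wins overall and in every industry group — no reversal.

No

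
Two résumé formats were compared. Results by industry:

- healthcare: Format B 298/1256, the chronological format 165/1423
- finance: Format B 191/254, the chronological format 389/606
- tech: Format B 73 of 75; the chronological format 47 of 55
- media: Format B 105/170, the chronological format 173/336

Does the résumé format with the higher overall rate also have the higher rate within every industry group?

Yes

Healthcare: Format B 298/1256 = 23.7%, the chronological format 165/1423 = 11.6% → Format B
Finance: Format B 191/254 = 75.2%, the chronological format 389/606 = 64.2% → Format B
Tech: Format B 73/75 = 97.3%, the chronological format 47/55 = 85.5% → Format B
Media: Format B 105/170 = 61.8%, the chronological format 173/336 = 51.5% → Format B
Overall: Format B 667/1755 = 38.0%, the chronological format 774/2420 = 32.0% → Format B
Format B wins overall and in every industry group — no reversal.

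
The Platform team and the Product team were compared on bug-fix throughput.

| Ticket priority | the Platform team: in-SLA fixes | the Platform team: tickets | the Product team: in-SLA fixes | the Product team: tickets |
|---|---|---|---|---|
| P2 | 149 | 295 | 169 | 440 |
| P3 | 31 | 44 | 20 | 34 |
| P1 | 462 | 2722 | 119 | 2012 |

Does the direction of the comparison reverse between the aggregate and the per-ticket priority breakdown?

P2: the Platform team 149/295 = 50.5%, the Product team 169/440 = 38.4% → the Platform team
P3: the Platform team 31/44 = 70.5%, the Product team 20/34 = 58.8% → the Platform team
P1: the Platform team 462/2722 = 17.0%, the Product team 119/2012 = 5.9% → the Platform team
Overall: the Platform team 642/3061 = 21.0%, the Product team 308/2486 = 12.4% → the Platform team
The Platform team wins overall and in every ticket group — no reversal.

No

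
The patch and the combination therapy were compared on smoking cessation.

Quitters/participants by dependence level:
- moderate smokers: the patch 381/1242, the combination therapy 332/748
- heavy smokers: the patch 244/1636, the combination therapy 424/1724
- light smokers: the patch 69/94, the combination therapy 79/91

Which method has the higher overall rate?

Moderate smokers: the patch 381/1242 = 30.7%, the combination therapy 332/748 = 44.4% → the combination therapy
Heavy smokers: the patch 244/1636 = 14.9%, the combination therapy 424/1724 = 24.6% → the combination therapy
Light smokers: the patch 69/94 = 73.4%, the combination therapy 79/91 = 86.8% → the combination therapy
Overall: the patch 694/2972 = 23.4%, the combination therapy 835/2563 = 32.6% → the combination therapy

the combination therapy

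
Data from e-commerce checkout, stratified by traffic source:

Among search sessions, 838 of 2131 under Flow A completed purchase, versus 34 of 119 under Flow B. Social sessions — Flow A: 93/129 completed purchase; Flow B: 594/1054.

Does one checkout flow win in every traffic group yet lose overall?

Search: Flow A 838/2131 = 39.3%, Flow B 34/119 = 28.6% → Flow A
Social: Flow A 93/129 = 72.1%, Flow B 594/1054 = 56.4% → Flow A
Overall: Flow A 931/2260 = 41.2%, Flow B 628/1173 = 53.5% → Flow B
Flow A wins each traffic group but Flow B wins overall — the comparison reverses. Flow A's sessions skew toward search, which has a lower base rate.

Yes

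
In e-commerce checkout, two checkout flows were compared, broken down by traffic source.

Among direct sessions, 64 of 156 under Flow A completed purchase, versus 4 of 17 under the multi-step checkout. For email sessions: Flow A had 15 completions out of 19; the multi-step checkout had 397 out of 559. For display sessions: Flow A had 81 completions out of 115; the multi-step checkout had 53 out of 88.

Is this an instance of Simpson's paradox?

Direct: Flow A 64/156 = 41.0%, the multi-step checkout 4/17 = 23.5% → Flow A
Email: Flow A 15/19 = 78.9%, the multi-step checkout 397/559 = 71.0% → Flow A
Display: Flow A 81/115 = 70.4%, the multi-step checkout 53/88 = 60.2% → Flow A
Overall: Flow A 160/290 = 55.2%, the multi-step checkout 454/664 = 68.4% → the multi-step checkout
Flow A wins each traffic group but the multi-step checkout wins overall — the comparison reverses. Flow A's sessions skew toward direct, which has a lower base rate.

Yes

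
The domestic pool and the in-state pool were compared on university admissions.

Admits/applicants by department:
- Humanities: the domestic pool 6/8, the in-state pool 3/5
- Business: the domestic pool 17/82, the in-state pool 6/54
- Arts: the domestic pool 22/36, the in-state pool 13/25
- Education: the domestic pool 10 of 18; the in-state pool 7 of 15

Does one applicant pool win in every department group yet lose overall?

Humanities: the domestic pool 6/8 = 75.0%, the in-state pool 3/5 = 60.0% → the domestic pool
Business: the domestic pool 17/82 = 20.7%, the in-state pool 6/54 = 11.1% → the domestic pool
Arts: the domestic pool 22/36 = 61.1%, the in-state pool 13/25 = 52.0% → the domestic pool
Education: the domestic pool 10/18 = 55.6%, the in-state pool 7/15 = 46.7% → the domestic pool
Overall: the domestic pool 55/144 = 38.2%, the in-state pool 29/99 = 29.3% → the domestic pool
The domestic pool wins overall and in every department group — no reversal.

No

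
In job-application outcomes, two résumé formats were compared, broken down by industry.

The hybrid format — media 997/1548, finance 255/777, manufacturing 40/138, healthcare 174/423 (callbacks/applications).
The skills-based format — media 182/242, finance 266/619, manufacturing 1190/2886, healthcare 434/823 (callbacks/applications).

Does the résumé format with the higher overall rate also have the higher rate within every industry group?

No

Media: the hybrid format 997/1548 = 64.4%, the skills-based format 182/242 = 75.2% → the skills-based format
Finance: the hybrid format 255/777 = 32.8%, the skills-based format 266/619 = 43.0% → the skills-based format
Manufacturing: the hybrid format 40/138 = 29.0%, the skills-based format 1190/2886 = 41.2% → the skills-based format
Healthcare: the hybrid format 174/423 = 41.1%, the skills-based format 434/823 = 52.7% → the skills-based format
Overall: the hybrid format 1466/2886 = 50.8%, the skills-based format 2072/4570 = 45.3% → the hybrid format
The skills-based format wins each industry group but the hybrid format wins overall — the comparison reverses. The skills-based format's applications skew toward manufacturing, which has a lower base rate.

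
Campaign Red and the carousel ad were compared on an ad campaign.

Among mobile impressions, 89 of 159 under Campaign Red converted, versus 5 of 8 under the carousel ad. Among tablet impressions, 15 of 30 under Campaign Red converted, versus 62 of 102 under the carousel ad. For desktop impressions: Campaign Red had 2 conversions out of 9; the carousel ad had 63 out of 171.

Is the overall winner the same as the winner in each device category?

Mobile: Campaign Red 89/159 = 56.0%, the carousel ad 5/8 = 62.5% → the carousel ad
Tablet: Campaign Red 15/30 = 50.0%, the carousel ad 62/102 = 60.8% → the carousel ad
Desktop: Campaign Red 2/9 = 22.2%, the carousel ad 63/171 = 36.8% → the carousel ad
Overall: Campaign Red 106/198 = 53.5%, the carousel ad 130/281 = 46.3% → Campaign Red
The carousel ad wins each device group but Campaign Red wins overall — the comparison reverses. The carousel ad's impressions skew toward desktop, which has a lower base rate.

No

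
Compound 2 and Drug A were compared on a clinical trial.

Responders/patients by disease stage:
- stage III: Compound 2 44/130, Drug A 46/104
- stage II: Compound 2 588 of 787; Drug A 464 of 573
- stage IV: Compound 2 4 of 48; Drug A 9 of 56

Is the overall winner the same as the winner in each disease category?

Stage III: Compound 2 44/130 = 33.8%, Drug A 46/104 = 44.2% → Drug A
Stage II: Compound 2 588/787 = 74.7%, Drug A 464/573 = 81.0% → Drug A
Stage IV: Compound 2 4/48 = 8.3%, Drug A 9/56 = 16.1% → Drug A
Overall: Compound 2 636/965 = 65.9%, Drug A 519/733 = 70.8% → Drug A
Drug A wins overall and in every disease group — no reversal.

Yes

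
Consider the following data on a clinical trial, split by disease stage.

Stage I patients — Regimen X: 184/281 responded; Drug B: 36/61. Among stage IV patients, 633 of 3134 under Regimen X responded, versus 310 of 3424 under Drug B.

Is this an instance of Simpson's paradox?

Stage I: Regimen X 184/281 = 65.5%, Drug B 36/61 = 59.0% → Regimen X
Stage IV: Regimen X 633/3134 = 20.2%, Drug B 310/3424 = 9.1% → Regimen X
Overall: Regimen X 817/3415 = 23.9%, Drug B 346/3485 = 9.9% → Regimen X
Regimen X wins overall and in every disease group — no reversal.

No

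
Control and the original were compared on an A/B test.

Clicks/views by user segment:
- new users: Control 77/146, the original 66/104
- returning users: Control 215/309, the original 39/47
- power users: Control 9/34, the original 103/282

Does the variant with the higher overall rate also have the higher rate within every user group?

New users: Control 77/146 = 52.7%, the original 66/104 = 63.5% → the original
Returning users: Control 215/309 = 69.6%, the original 39/47 = 83.0% → the original
Power users: Control 9/34 = 26.5%, the original 103/282 = 36.5% → the original
Overall: Control 301/489 = 61.6%, the original 208/433 = 48.0% → Control
The original wins each user group but Control wins overall — the comparison reverses. The original's views skew toward power users, which has a lower base rate.

No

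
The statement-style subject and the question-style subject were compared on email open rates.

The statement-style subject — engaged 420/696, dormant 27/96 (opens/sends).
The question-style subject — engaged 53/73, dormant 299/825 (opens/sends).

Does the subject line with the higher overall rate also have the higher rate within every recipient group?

No

Engaged: the statement-style subject 420/696 = 60.3%, the question-style subject 53/73 = 72.6% → the question-style subject
Dormant: the statement-style subject 27/96 = 28.1%, the question-style subject 299/825 = 36.2% → the question-style subject
Overall: the statement-style subject 447/792 = 56.4%, the question-style subject 352/898 = 39.2% → the statement-style subject
The question-style subject wins each recipient group but the statement-style subject wins overall — the comparison reverses. The question-style subject's sends skew toward dormant, which has a lower base rate.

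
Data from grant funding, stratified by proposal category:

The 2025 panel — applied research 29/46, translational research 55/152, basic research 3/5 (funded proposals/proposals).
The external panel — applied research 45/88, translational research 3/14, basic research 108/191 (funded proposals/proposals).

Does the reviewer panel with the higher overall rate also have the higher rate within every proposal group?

No

Applied research: the 2025 panel 29/46 = 63.0%, the external panel 45/88 = 51.1% → the 2025 panel
Translational research: the 2025 panel 55/152 = 36.2%, the external panel 3/14 = 21.4% → the 2025 panel
Basic research: the 2025 panel 3/5 = 60.0%, the external panel 108/191 = 56.5% → the 2025 panel
Overall: the 2025 panel 87/203 = 42.9%, the external panel 156/293 = 53.2% → the external panel
The 2025 panel wins each proposal group but the external panel wins overall — the comparison reverses. The 2025 panel's proposals skew toward translational research, which has a lower base rate.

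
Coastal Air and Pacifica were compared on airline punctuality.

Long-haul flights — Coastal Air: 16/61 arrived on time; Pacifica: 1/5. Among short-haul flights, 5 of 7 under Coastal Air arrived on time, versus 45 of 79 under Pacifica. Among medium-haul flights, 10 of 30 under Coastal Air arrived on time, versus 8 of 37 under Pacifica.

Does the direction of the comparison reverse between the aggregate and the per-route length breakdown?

Long-haul: Coastal Air 16/61 = 26.2%, Pacifica 1/5 = 20.0% → Coastal Air
Short-haul: Coastal Air 5/7 = 71.4%, Pacifica 45/79 = 57.0% → Coastal Air
Medium-haul: Coastal Air 10/30 = 33.3%, Pacifica 8/37 = 21.6% → Coastal Air
Overall: Coastal Air 31/98 = 31.6%, Pacifica 54/121 = 44.6% → Pacifica
Coastal Air wins each route group but Pacifica wins overall — the comparison reverses. Coastal Air's flights skew toward long-haul, which has a lower base rate.

Yes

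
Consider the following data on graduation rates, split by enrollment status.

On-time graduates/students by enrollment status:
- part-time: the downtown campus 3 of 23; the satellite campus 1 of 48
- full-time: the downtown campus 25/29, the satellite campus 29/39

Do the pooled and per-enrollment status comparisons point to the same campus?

Part-time: the downtown campus 3/23 = 13.0%, the satellite campus 1/48 = 2.1% → the downtown campus
Full-time: the downtown campus 25/29 = 86.2%, the satellite campus 29/39 = 74.4% → the downtown campus
Overall: the downtown campus 28/52 = 53.8%, the satellite campus 30/87 = 34.5% → the downtown campus
The downtown campus wins overall and in every enrollment group — no reversal.

Yes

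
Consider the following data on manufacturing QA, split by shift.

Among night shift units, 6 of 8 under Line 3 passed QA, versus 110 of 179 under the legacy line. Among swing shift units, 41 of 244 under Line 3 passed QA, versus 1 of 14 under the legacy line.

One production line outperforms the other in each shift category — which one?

Night shift: Line 3 6/8 = 75.0%, the legacy line 110/179 = 61.5% → Line 3
Swing shift: Line 3 41/244 = 16.8%, the legacy line 1/14 = 7.1% → Line 3
Line 3 has the higher rate in both groups.

Line 3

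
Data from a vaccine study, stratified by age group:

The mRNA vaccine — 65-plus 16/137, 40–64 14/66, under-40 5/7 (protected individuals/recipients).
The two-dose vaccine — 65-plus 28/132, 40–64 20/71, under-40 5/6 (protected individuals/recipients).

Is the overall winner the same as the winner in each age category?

65-plus: the mRNA vaccine 16/137 = 11.7%, the two-dose vaccine 28/132 = 21.2% → the two-dose vaccine
40–64: the mRNA vaccine 14/66 = 21.2%, the two-dose vaccine 20/71 = 28.2% → the two-dose vaccine
Under-40: the mRNA vaccine 5/7 = 71.4%, the two-dose vaccine 5/6 = 83.3% → the two-dose vaccine
Overall: the mRNA vaccine 35/210 = 16.7%, the two-dose vaccine 53/209 = 25.4% → the two-dose vaccine
The two-dose vaccine wins overall and in every age group — no reversal.

Yes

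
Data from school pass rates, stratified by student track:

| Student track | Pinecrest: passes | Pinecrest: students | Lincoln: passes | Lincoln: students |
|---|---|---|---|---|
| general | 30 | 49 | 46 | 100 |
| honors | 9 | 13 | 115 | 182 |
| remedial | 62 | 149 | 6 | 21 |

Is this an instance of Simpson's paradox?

Yes

General: Pinecrest 30/49 = 61.2%, Lincoln 46/100 = 46.0% → Pinecrest
Honors: Pinecrest 9/13 = 69.2%, Lincoln 115/182 = 63.2% → Pinecrest
Remedial: Pinecrest 62/149 = 41.6%, Lincoln 6/21 = 28.6% → Pinecrest
Overall: Pinecrest 101/211 = 47.9%, Lincoln 167/303 = 55.1% → Lincoln
Pinecrest wins each student group but Lincoln wins overall — the comparison reverses. Pinecrest's students skew toward remedial, which has a lower base rate.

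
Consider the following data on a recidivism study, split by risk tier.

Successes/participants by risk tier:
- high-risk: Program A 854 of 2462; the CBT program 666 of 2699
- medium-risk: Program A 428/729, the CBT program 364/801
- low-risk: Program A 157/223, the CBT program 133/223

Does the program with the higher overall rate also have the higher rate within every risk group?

High-risk: Program A 854/2462 = 34.7%, the CBT program 666/2699 = 24.7% → Program A
Medium-risk: Program A 428/729 = 58.7%, the CBT program 364/801 = 45.4% → Program A
Low-risk: Program A 157/223 = 70.4%, the CBT program 133/223 = 59.6% → Program A
Overall: Program A 1439/3414 = 42.1%, the CBT program 1163/3723 = 31.2% → Program A
Program A wins overall and in every risk group — no reversal.

Yes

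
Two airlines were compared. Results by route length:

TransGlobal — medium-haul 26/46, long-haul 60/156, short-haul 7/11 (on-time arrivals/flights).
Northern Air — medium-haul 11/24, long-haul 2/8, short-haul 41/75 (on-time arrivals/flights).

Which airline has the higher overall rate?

Northern Air

Medium-haul: TransGlobal 26/46 = 56.5%, Northern Air 11/24 = 45.8% → TransGlobal
Long-haul: TransGlobal 60/156 = 38.5%, Northern Air 2/8 = 25.0% → TransGlobal
Short-haul: TransGlobal 7/11 = 63.6%, Northern Air 41/75 = 54.7% → TransGlobal
Overall: TransGlobal 93/213 = 43.7%, Northern Air 54/107 = 50.5% → Northern Air
(TransGlobal wins every route group but Northern Air wins overall — TransGlobal's flights skew toward the low-rate long-haul group.)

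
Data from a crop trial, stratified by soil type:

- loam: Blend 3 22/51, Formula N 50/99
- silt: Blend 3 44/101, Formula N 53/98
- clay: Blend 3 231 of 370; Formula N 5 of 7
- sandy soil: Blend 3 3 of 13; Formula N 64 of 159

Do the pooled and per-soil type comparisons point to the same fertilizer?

No

Loam: Blend 3 22/51 = 43.1%, Formula N 50/99 = 50.5% → Formula N
Silt: Blend 3 44/101 = 43.6%, Formula N 53/98 = 54.1% → Formula N
Clay: Blend 3 231/370 = 62.4%, Formula N 5/7 = 71.4% → Formula N
Sandy soil: Blend 3 3/13 = 23.1%, Formula N 64/159 = 40.3% → Formula N
Overall: Blend 3 300/535 = 56.1%, Formula N 172/363 = 47.4% → Blend 3
Formula N wins each soil group but Blend 3 wins overall — the comparison reverses. Formula N's plots skew toward sandy soil, which has a lower base rate.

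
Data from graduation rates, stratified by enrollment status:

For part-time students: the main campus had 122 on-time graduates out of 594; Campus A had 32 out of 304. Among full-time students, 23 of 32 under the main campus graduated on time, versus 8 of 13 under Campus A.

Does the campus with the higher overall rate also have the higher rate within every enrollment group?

Yes

Part-time: the main campus 122/594 = 20.5%, Campus A 32/304 = 10.5% → the main campus
Full-time: the main campus 23/32 = 71.9%, Campus A 8/13 = 61.5% → the main campus
Overall: the main campus 145/626 = 23.2%, Campus A 40/317 = 12.6% → the main campus
The main campus wins overall and in every enrollment group — no reversal.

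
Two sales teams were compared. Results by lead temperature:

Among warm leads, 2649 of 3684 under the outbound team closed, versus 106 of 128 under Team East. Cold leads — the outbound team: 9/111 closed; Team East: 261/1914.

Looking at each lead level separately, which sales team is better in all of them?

Warm: the outbound team 2649/3684 = 71.9%, Team East 106/128 = 82.8% → Team East
Cold: the outbound team 9/111 = 8.1%, Team East 261/1914 = 13.6% → Team East
Team East has the higher rate in both groups.

Team East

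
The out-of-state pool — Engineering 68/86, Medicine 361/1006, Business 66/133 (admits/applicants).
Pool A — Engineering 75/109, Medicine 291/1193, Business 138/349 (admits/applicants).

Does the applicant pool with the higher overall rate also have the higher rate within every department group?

Yes

Engineering: the out-of-state pool 68/86 = 79.1%, Pool A 75/109 = 68.8% → the out-of-state pool
Medicine: the out-of-state pool 361/1006 = 35.9%, Pool A 291/1193 = 24.4% → the out-of-state pool
Business: the out-of-state pool 66/133 = 49.6%, Pool A 138/349 = 39.5% → the out-of-state pool
Overall: the out-of-state pool 495/1225 = 40.4%, Pool A 504/1651 = 30.5% → the out-of-state pool
The out-of-state pool wins overall and in every department group — no reversal.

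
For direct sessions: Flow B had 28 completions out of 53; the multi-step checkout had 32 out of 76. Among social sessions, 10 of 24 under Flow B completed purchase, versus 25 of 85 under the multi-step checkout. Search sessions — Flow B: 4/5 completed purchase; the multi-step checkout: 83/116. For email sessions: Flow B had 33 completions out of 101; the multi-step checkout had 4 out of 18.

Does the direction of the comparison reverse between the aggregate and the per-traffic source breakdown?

Yes

Direct: Flow B 28/53 = 52.8%, the multi-step checkout 32/76 = 42.1% → Flow B
Social: Flow B 10/24 = 41.7%, the multi-step checkout 25/85 = 29.4% → Flow B
Search: Flow B 4/5 = 80.0%, the multi-step checkout 83/116 = 71.6% → Flow B
Email: Flow B 33/101 = 32.7%, the multi-step checkout 4/18 = 22.2% → Flow B
Overall: Flow B 75/183 = 41.0%, the multi-step checkout 144/295 = 48.8% → the multi-step checkout
Flow B wins each traffic group but the multi-step checkout wins overall — the comparison reverses. Flow B's sessions skew toward email, which has a lower base rate.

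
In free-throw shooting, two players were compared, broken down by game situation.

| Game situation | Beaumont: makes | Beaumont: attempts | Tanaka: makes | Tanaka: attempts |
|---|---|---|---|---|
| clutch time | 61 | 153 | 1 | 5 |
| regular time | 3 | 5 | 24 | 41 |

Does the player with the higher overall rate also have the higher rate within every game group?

No

Clutch time: Beaumont 61/153 = 39.9%, Tanaka 1/5 = 20.0% → Beaumont
Regular time: Beaumont 3/5 = 60.0%, Tanaka 24/41 = 58.5% → Beaumont
Overall: Beaumont 64/158 = 40.5%, Tanaka 25/46 = 54.3% → Tanaka
Beaumont wins each game group but Tanaka wins overall — the comparison reverses. Beaumont's attempts skew toward clutch time, which has a lower base rate.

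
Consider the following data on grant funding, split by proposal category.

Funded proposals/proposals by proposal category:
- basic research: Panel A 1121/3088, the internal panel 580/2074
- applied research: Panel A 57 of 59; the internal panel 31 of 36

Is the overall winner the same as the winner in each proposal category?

Basic research: Panel A 1121/3088 = 36.3%, the internal panel 580/2074 = 28.0% → Panel A
Applied research: Panel A 57/59 = 96.6%, the internal panel 31/36 = 86.1% → Panel A
Overall: Panel A 1178/3147 = 37.4%, the internal panel 611/2110 = 29.0% → Panel A
Panel A wins overall and in every proposal group — no reversal.

Yes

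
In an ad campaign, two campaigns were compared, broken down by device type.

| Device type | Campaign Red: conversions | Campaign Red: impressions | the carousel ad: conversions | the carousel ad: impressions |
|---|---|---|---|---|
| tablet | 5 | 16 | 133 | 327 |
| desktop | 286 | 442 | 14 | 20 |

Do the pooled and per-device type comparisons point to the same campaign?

No

Tablet: Campaign Red 5/16 = 31.2%, the carousel ad 133/327 = 40.7% → the carousel ad
Desktop: Campaign Red 286/442 = 64.7%, the carousel ad 14/20 = 70.0% → the carousel ad
Overall: Campaign Red 291/458 = 63.5%, the carousel ad 147/347 = 42.4% → Campaign Red
The carousel ad wins each device group but Campaign Red wins overall — the comparison reverses. The carousel ad's impressions skew toward tablet, which has a lower base rate.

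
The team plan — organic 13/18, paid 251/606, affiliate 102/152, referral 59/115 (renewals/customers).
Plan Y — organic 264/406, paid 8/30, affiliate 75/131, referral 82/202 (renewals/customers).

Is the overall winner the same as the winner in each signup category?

Organic: the team plan 13/18 = 72.2%, Plan Y 264/406 = 65.0% → the team plan
Paid: the team plan 251/606 = 41.4%, Plan Y 8/30 = 26.7% → the team plan
Affiliate: the team plan 102/152 = 67.1%, Plan Y 75/131 = 57.3% → the team plan
Referral: the team plan 59/115 = 51.3%, Plan Y 82/202 = 40.6% → the team plan
Overall: the team plan 425/891 = 47.7%, Plan Y 429/769 = 55.8% → Plan Y
The team plan wins each signup group but Plan Y wins overall — the comparison reverses. The team plan's customers skew toward paid, which has a lower base rate.

No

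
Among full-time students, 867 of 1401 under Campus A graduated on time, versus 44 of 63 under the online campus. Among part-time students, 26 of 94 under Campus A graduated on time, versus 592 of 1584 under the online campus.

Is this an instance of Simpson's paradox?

Full-time: Campus A 867/1401 = 61.9%, the online campus 44/63 = 69.8% → the online campus
Part-time: Campus A 26/94 = 27.7%, the online campus 592/1584 = 37.4% → the online campus
Overall: Campus A 893/1495 = 59.7%, the online campus 636/1647 = 38.6% → Campus A
The online campus wins each enrollment group but Campus A wins overall — the comparison reverses. The online campus's students skew toward part-time, which has a lower base rate.

Yes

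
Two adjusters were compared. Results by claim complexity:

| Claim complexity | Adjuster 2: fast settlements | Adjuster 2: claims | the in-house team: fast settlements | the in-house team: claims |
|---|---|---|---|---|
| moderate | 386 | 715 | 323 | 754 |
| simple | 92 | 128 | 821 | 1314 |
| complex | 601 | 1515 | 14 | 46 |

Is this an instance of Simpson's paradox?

Moderate: Adjuster 2 386/715 = 54.0%, the in-house team 323/754 = 42.8% → Adjuster 2
Simple: Adjuster 2 92/128 = 71.9%, the in-house team 821/1314 = 62.5% → Adjuster 2
Complex: Adjuster 2 601/1515 = 39.7%, the in-house team 14/46 = 30.4% → Adjuster 2
Overall: Adjuster 2 1079/2358 = 45.8%, the in-house team 1158/2114 = 54.8% → the in-house team
Adjuster 2 wins each claim group but the in-house team wins overall — the comparison reverses. Adjuster 2's claims skew toward complex, which has a lower base rate.

Yes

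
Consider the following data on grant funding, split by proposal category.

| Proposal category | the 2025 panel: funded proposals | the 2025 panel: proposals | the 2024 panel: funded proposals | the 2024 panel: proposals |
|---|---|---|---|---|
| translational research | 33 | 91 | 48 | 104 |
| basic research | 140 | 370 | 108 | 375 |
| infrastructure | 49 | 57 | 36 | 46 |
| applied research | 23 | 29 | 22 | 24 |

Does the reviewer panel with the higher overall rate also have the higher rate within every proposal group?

Translational research: the 2025 panel 33/91 = 36.3%, the 2024 panel 48/104 = 46.2% → the 2024 panel
Basic research: the 2025 panel 140/370 = 37.8%, the 2024 panel 108/375 = 28.8% → the 2025 panel
Infrastructure: the 2025 panel 49/57 = 86.0%, the 2024 panel 36/46 = 78.3% → the 2025 panel
Applied research: the 2025 panel 23/29 = 79.3%, the 2024 panel 22/24 = 91.7% → the 2024 panel
Overall: the 2025 panel 245/547 = 44.8%, the 2024 panel 214/549 = 39.0% → the 2025 panel
Neither sweeps: the 2025 panel wins 2 of 4 groups, the 2024 panel wins 2. The 2025 panel wins overall but not every group — no Simpson reversal.

No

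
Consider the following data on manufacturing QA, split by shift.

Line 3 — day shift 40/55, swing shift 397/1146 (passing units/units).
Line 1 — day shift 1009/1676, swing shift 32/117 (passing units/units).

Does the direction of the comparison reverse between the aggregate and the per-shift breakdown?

Yes

Day shift: Line 3 40/55 = 72.7%, Line 1 1009/1676 = 60.2% → Line 3
Swing shift: Line 3 397/1146 = 34.6%, Line 1 32/117 = 27.4% → Line 3
Overall: Line 3 437/1201 = 36.4%, Line 1 1041/1793 = 58.1% → Line 1
Line 3 wins each shift group but Line 1 wins overall — the comparison reverses. Line 3's units skew toward swing shift, which has a lower base rate.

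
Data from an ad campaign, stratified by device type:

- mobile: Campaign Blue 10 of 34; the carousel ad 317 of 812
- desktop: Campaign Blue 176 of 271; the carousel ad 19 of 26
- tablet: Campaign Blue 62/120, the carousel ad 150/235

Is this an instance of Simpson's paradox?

Mobile: Campaign Blue 10/34 = 29.4%, the carousel ad 317/812 = 39.0% → the carousel ad
Desktop: Campaign Blue 176/271 = 64.9%, the carousel ad 19/26 = 73.1% → the carousel ad
Tablet: Campaign Blue 62/120 = 51.7%, the carousel ad 150/235 = 63.8% → the carousel ad
Overall: Campaign Blue 248/425 = 58.4%, the carousel ad 486/1073 = 45.3% → Campaign Blue
The carousel ad wins each device group but Campaign Blue wins overall — the comparison reverses. The carousel ad's impressions skew toward mobile, which has a lower base rate.

Yes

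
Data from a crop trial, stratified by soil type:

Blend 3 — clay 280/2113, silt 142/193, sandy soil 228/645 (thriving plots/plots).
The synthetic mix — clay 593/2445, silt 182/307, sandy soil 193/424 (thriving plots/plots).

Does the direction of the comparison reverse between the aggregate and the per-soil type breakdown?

No

Clay: Blend 3 280/2113 = 13.3%, the synthetic mix 593/2445 = 24.3% → the synthetic mix
Silt: Blend 3 142/193 = 73.6%, the synthetic mix 182/307 = 59.3% → Blend 3
Sandy soil: Blend 3 228/645 = 35.3%, the synthetic mix 193/424 = 45.5% → the synthetic mix
Overall: Blend 3 650/2951 = 22.0%, the synthetic mix 968/3176 = 30.5% → the synthetic mix
Neither sweeps: Blend 3 wins 1 of 3 groups, the synthetic mix wins 2. The synthetic mix wins overall but not every group — no Simpson reversal.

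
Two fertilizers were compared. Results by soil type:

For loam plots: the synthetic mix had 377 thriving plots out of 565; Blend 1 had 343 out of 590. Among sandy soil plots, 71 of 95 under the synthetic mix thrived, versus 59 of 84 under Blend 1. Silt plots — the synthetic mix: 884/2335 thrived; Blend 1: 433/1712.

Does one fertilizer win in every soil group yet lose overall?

No

Loam: the synthetic mix 377/565 = 66.7%, Blend 1 343/590 = 58.1% → the synthetic mix
Sandy soil: the synthetic mix 71/95 = 74.7%, Blend 1 59/84 = 70.2% → the synthetic mix
Silt: the synthetic mix 884/2335 = 37.9%, Blend 1 433/1712 = 25.3% → the synthetic mix
Overall: the synthetic mix 1332/2995 = 44.5%, Blend 1 835/2386 = 35.0% → the synthetic mix
The synthetic mix wins overall and in every soil group — no reversal.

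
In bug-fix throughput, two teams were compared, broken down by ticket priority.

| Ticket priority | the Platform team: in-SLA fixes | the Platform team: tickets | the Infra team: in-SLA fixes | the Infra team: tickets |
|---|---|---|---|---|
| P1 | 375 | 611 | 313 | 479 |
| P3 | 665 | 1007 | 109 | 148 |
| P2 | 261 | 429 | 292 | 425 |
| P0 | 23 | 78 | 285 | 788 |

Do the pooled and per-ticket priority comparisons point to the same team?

No

P1: the Platform team 375/611 = 61.4%, the Infra team 313/479 = 65.3% → the Infra team
P3: the Platform team 665/1007 = 66.0%, the Infra team 109/148 = 73.6% → the Infra team
P2: the Platform team 261/429 = 60.8%, the Infra team 292/425 = 68.7% → the Infra team
P0: the Platform team 23/78 = 29.5%, the Infra team 285/788 = 36.2% → the Infra team
Overall: the Platform team 1324/2125 = 62.3%, the Infra team 999/1840 = 54.3% → the Platform team
The Infra team wins each ticket group but the Platform team wins overall — the comparison reverses. The Infra team's tickets skew toward P0, which has a lower base rate.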